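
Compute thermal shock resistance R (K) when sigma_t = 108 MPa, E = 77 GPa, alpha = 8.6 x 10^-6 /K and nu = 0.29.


Thermal shock resistance: R = sigma * (1 - nu) / (E * alpha)
  Numerator = 108 * (1 - 0.29) = 76.68
  Denominator = 77 * 1000 * (8.6 x 10^-6) = 0.6622
  R = 76.68 / 0.6622 = 115.8 K

115.8 K


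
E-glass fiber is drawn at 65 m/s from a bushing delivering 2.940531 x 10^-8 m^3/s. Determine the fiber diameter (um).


Cross-sectional area from continuity:
  A = Q / v = 2.940531 x 10^-8 / 65 = 4.523894 x 10^-10 m^2
Diameter from circular cross-section:
  d = sqrt(4A / pi) * 10^6 (m -> um)
  d = sqrt(4 * 4.523894 x 10^-10 / pi) * 10^6 = 24.0 um

24.0 um


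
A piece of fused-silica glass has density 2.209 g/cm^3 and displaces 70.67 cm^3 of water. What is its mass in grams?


Rearrange rho = m / V:
  m = rho * V
  m = 2.209 * 70.67 = 156.11 g

156.11 g


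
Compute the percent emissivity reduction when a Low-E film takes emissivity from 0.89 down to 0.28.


Percentage reduction = (1 - coated/uncoated) * 100
  Ratio = 0.28 / 0.89 = 0.3146
  Reduction = (1 - 0.3146) * 100 = 68.5%

68.5%


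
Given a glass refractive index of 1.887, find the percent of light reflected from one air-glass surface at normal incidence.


Fresnel reflectance at normal incidence:
  R = ((n - 1)/(n + 1))^2
  (n - 1)/(n + 1) = (1.887 - 1)/(1.887 + 1) = 0.307239
  R = 0.307239^2 = 0.0943958
  R(%) = 0.0943958 * 100 = 9.44%

9.44%


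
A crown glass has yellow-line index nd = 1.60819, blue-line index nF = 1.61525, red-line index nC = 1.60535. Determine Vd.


Abbe number formula: Vd = (nd - 1) / (nF - nC)
  nd - 1 = 1.60819 - 1 = 0.60819
  nF - nC = 1.61525 - 1.60535 = 0.0099
  Vd = 0.60819 / 0.0099 = 61.43

61.43


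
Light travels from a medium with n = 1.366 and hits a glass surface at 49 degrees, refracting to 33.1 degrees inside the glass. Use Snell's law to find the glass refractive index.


Apply Snell's law: n1 * sin(theta1) = n2 * sin(theta2)
  n2 = n1 * sin(theta1) / sin(theta2)
  sin(49) = 0.75471
  sin(33.1) = 0.546102
  n2 = 1.366 * 0.75471 / 0.546102 = 1.8878

1.8878


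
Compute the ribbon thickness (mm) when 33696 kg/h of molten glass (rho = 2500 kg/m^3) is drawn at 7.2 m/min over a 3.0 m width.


Ribbon cross-section from mass balance:
  Volume rate = throughput / density = 33696 / 2500 = 13.4784 m^3/h
  thickness = volume rate / (speed * 60 * width), i.e.
  thickness = throughput / (60 * speed * width * density) * 1000
  thickness = 33696 / (60 * 7.2 * 3.0 * 2500) * 1000 = 10.4 mm

10.4 mm


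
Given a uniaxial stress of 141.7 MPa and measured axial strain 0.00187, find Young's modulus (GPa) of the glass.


Young's modulus: E = stress / strain
  E = 141.7 MPa / 0.00187 = 75775.4 MPa
Convert to GPa: 75775.4 / 1000 = 75.78 GPa

75.78 GPa


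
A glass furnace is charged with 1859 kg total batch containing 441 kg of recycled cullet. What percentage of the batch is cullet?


Cullet ratio = (cullet mass / total batch mass) * 100
  Ratio = 441 / 1859 * 100 = 23.72%

23.72%


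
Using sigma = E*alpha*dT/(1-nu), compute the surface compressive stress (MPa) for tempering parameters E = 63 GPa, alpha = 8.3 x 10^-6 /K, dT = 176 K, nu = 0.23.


Tempering stress: sigma = E * alpha * dT / (1 - nu)
  E (MPa) = 63 * 1000 = 63000
  Numerator = 63000 * (8.3 x 10^-6) * 176 = 92.0304
  Denominator = 1 - 0.23 = 0.77
  sigma = 92.0304 / 0.77 = 119.5 MPa

119.5 MPa


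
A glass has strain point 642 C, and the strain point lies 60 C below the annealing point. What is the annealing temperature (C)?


T_anneal = T_strain + gap:
  T_anneal = 642 + 60 = 702 C

702 C


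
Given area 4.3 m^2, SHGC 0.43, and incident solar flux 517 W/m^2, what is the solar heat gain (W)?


Solar heat gain: Q = Area * SHGC * Irradiance
  Q = 4.3 * 0.43 * 517 = 955.9 W

955.9 W


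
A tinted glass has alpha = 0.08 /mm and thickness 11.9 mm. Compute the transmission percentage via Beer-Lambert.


Beer-Lambert law: T = exp(-alpha * thickness)
  exponent = -0.08 * 11.9 = -0.952
  T = exp(-0.952) = 0.386
  Percentage = 0.386 * 100 = 38.6%

38.6%


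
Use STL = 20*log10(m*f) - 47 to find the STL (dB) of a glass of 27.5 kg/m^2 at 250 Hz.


Mass law: STL = 20 * log10(m * f) - 47
  m * f = 27.5 * 250 = 6875
  log10(6875) = 3.83727
  STL = 20 * 3.83727 - 47 = 76.7454 - 47 = 29.7 dB

29.7 dB


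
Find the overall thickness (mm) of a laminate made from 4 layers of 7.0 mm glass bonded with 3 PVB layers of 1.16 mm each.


Total thickness = glass contribution + PVB contribution
  Glass: 4 * 7.0 = 28.0 mm
  PVB: 3 * 1.16 = 3.48 mm
  Total = 28.0 + 3.48 = 31.48 mm

31.48 mm


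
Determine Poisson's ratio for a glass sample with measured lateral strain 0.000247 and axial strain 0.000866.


Poisson's ratio: nu = lateral strain / axial strain
  nu = 0.000247 / 0.000866 = 0.2852

0.2852


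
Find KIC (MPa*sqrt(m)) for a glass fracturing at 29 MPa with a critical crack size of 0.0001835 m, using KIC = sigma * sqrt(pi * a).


Fracture toughness: KIC = sigma * sqrt(pi * a)
  pi * a = pi * 0.0001835 = 0.000576482
  sqrt(pi * a) = 0.02401
  KIC = 29 * 0.02401 = 0.696 MPa*sqrt(m)

0.696 MPa*sqrt(m)


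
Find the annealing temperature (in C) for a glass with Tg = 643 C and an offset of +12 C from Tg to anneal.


The annealing temperature is Tg plus the offset:
  T_anneal = 643 + 12 = 655 C

655 C


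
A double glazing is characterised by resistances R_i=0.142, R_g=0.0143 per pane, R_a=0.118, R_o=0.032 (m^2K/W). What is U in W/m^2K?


Total thermal resistance (series):
  R_total = R_in + R_glass + R_air + R_glass + R_out
  R_total = 0.142 + 0.0143 + 0.118 + 0.0143 + 0.032 = 0.3206 m^2K/W
U-value = 1 / R_total = 1 / 0.3206 = 3.119 W/m^2K

3.119 W/m^2K


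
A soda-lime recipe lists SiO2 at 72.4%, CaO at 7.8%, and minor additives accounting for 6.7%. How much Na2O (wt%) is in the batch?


Pieces sum to 100%:
  Na2O = 100 - (SiO2 + CaO + others)
  Na2O = 100 - (72.4 + 7.8 + 6.7) = 13.1%

13.1%


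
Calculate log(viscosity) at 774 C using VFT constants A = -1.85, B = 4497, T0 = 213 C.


VFT equation: log(eta) = A + B / (T - T0)
  T - T0 = 774 - 213 = 561
  B / (T - T0) = 4497 / 561 = 8.016
  log(eta) = -1.85 + 8.016 = 6.166

6.166


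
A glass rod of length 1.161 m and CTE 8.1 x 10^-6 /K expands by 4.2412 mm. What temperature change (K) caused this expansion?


Rearrange dL = alpha * L0 * dT for dT:
  dT = dL / (alpha * L0)
  dL (m) = 4.2412 / 1000 = 0.0042412
  dT = 0.0042412 / ((8.1 x 10^-6) * 1.161) = 451.0 K

451.0 K


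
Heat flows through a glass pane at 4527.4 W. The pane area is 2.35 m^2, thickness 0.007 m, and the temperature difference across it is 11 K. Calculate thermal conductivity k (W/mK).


Fourier's law rearranged: k = Q * t / (A * dT)
  Numerator = 4527.4 * 0.007 = 31.6918
  Denominator = 2.35 * 11 = 25.85
  k = 31.6918 / 25.85 = 1.226 W/mK

1.226 W/mK


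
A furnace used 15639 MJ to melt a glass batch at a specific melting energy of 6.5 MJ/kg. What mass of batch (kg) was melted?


Rearrange E = m * s for m:
  m = E / s
  m = 15639 / 6.5 = 2406.0 kg

2406.0 kg


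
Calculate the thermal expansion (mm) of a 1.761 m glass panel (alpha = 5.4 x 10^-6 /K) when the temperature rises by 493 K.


Thermal expansion formula: dL = alpha * L0 * dT
  dL = (5.4 x 10^-6) * 1.761 * 493 = 0.00468813 m
Convert to mm: 0.00468813 * 1000 = 4.6881 mm

4.6881 mm


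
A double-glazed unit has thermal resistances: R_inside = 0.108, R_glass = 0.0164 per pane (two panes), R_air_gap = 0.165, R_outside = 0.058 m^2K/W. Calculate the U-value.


Total thermal resistance (series):
  R_total = R_in + R_glass + R_air + R_glass + R_out
  R_total = 0.108 + 0.0164 + 0.165 + 0.0164 + 0.058 = 0.3638 m^2K/W
U-value = 1 / R_total = 1 / 0.3638 = 2.749 W/m^2K

2.749 W/m^2K


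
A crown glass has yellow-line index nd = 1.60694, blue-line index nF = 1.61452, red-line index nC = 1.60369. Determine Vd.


Abbe number formula: Vd = (nd - 1) / (nF - nC)
  nd - 1 = 1.60694 - 1 = 0.60694
  nF - nC = 1.61452 - 1.60369 = 0.01083
  Vd = 0.60694 / 0.01083 = 56.04

56.04


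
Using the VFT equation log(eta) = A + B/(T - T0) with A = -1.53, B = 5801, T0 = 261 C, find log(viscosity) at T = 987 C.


VFT equation: log(eta) = A + B / (T - T0)
  T - T0 = 987 - 261 = 726
  B / (T - T0) = 5801 / 726 = 7.99
  log(eta) = -1.53 + 7.99 = 6.46

6.46


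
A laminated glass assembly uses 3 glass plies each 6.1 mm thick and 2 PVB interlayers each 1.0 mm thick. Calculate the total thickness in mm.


Total thickness = glass contribution + PVB contribution
  Glass: 3 * 6.1 = 18.3 mm
  PVB: 2 * 1.0 = 2.0 mm
  Total = 18.3 + 2.0 = 20.3 mm

20.3 mm


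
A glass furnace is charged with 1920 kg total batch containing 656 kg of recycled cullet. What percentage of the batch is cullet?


Cullet ratio = (cullet mass / total batch mass) * 100
  Ratio = 656 / 1920 * 100 = 34.17%

34.17%


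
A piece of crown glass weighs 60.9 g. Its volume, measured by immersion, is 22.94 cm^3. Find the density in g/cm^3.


Use the definition of density:
  rho = mass / volume
  rho = 60.9 / 22.94 = 2.655 g/cm^3

2.655 g/cm^3


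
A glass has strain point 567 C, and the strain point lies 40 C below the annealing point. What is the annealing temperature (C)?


T_anneal = T_strain + gap:
  T_anneal = 567 + 40 = 607 C

607 C


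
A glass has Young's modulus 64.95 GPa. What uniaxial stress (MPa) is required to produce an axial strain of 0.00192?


Rearrange E = sigma / epsilon:
  sigma = E * epsilon
  E (MPa) = 64.95 * 1000 = 64950
  sigma = 64950 * 0.00192 = 124.7 MPa

124.7 MPa


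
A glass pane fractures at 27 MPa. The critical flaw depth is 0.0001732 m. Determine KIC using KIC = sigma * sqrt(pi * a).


Fracture toughness: KIC = sigma * sqrt(pi * a)
  pi * a = pi * 0.0001732 = 0.000544124
  sqrt(pi * a) = 0.023326
  KIC = 27 * 0.023326 = 0.63 MPa*sqrt(m)

0.63 MPa*sqrt(m)


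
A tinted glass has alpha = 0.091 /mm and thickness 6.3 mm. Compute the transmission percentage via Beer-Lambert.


Beer-Lambert law: T = exp(-alpha * thickness)
  exponent = -0.091 * 6.3 = -0.5733
  T = exp(-0.5733) = 0.5637
  Percentage = 0.5637 * 100 = 56.37%

56.37%


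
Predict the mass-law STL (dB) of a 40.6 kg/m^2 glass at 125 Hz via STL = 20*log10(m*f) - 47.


Mass law: STL = 20 * log10(m * f) - 47
  m * f = 40.6 * 125 = 5075
  log10(5075) = 3.70544
  STL = 20 * 3.70544 - 47 = 74.1088 - 47 = 27.1 dB

27.1 dB


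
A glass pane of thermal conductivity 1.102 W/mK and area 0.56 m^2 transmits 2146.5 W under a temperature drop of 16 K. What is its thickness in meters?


Fourier's law: t = k * A * dT / Q
  t = 1.102 * 0.56 * 16 / 2146.5
  t = 9.87392 / 2146.5 = 0.0046 m

0.0046 m


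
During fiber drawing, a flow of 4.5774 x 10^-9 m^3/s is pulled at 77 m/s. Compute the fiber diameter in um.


Cross-sectional area from continuity:
  A = Q / v = 4.5774 x 10^-9 / 77 = 5.944675 x 10^-11 m^2
Diameter from circular cross-section:
  d = sqrt(4A / pi) * 10^6 (m -> um)
  d = sqrt(4 * 5.944675 x 10^-11 / pi) * 10^6 = 8.7 um

8.7 um


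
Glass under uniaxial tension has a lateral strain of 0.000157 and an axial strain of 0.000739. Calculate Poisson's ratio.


Poisson's ratio: nu = lateral strain / axial strain
  nu = 0.000157 / 0.000739 = 0.2124

0.2124


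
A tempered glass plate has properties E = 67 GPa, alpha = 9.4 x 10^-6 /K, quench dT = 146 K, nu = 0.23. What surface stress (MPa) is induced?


Tempering stress: sigma = E * alpha * dT / (1 - nu)
  E (MPa) = 67 * 1000 = 67000
  Numerator = 67000 * (9.4 x 10^-6) * 146 = 91.9508
  Denominator = 1 - 0.23 = 0.77
  sigma = 91.9508 / 0.77 = 119.4 MPa

119.4 MPa


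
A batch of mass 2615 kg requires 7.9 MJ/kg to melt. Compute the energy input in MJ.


Total energy = mass * specific energy
  E = 2615 * 7.9 = 20658.5 MJ

20658.5 MJ


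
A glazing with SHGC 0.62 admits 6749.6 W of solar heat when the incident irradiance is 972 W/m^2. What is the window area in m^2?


Rearrange Q = Area * SHGC * Irradiance:
  Area = Q / (SHGC * Irradiance)
  Area = 6749.6 / (0.62 * 972) = 11.2 m^2

11.2 m^2


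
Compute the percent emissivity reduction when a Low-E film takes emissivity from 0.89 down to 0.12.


Percentage reduction = (1 - coated/uncoated) * 100
  Ratio = 0.12 / 0.89 = 0.1348
  Reduction = (1 - 0.1348) * 100 = 86.5%

86.5%


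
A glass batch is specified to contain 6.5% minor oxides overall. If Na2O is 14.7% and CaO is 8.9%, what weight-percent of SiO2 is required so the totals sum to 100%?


Known pieces sum to 100%:
  SiO2 = 100 - (others + Na2O + CaO)
  SiO2 = 100 - (6.5 + 14.7 + 8.9) = 69.9%

69.9%


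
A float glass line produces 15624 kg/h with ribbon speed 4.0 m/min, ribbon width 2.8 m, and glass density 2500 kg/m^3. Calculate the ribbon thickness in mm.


Ribbon cross-section from mass balance:
  Volume rate = throughput / density = 15624 / 2500 = 6.2496 m^3/h
  thickness = volume rate / (speed * 60 * width), i.e.
  thickness = throughput / (60 * speed * width * density) * 1000
  thickness = 15624 / (60 * 4.0 * 2.8 * 2500) * 1000 = 9.3 mm

9.3 mm


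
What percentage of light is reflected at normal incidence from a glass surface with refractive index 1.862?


Fresnel reflectance at normal incidence:
  R = ((n - 1)/(n + 1))^2
  (n - 1)/(n + 1) = (1.862 - 1)/(1.862 + 1) = 0.301188
  R = 0.301188^2 = 0.0907142
  R(%) = 0.0907142 * 100 = 9.071%

9.071%


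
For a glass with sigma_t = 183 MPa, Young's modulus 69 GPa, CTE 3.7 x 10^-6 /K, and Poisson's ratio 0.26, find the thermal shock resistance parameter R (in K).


Thermal shock resistance: R = sigma * (1 - nu) / (E * alpha)
  Numerator = 183 * (1 - 0.26) = 135.42
  Denominator = 69 * 1000 * (3.7 x 10^-6) = 0.2553
  R = 135.42 / 0.2553 = 530.4 K

530.4 K


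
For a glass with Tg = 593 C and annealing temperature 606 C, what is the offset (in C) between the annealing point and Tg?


Offset = T_anneal - Tg:
  offset = 606 - 593 = 13 C

13 C


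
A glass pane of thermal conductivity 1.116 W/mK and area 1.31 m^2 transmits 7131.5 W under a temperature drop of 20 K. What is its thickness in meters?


Fourier's law: t = k * A * dT / Q
  t = 1.116 * 1.31 * 20 / 7131.5
  t = 29.2392 / 7131.5 = 0.0041 m

0.0041 m


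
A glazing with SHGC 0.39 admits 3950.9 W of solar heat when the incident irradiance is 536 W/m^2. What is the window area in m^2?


Rearrange Q = Area * SHGC * Irradiance:
  Area = Q / (SHGC * Irradiance)
  Area = 3950.9 / (0.39 * 536) = 18.9 m^2

18.9 m^2


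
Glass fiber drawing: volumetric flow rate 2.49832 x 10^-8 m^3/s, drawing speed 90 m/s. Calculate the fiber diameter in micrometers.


Cross-sectional area from continuity:
  A = Q / v = 2.49832 x 10^-8 / 90 = 2.775911 x 10^-10 m^2
Diameter from circular cross-section:
  d = sqrt(4A / pi) * 10^6 (m -> um)
  d = sqrt(4 * 2.775911 x 10^-10 / pi) * 10^6 = 18.8 um

18.8 um


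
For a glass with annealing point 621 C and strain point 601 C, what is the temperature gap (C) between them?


Gap = T_anneal - T_strain:
  gap = 621 - 601 = 20 C

20 C


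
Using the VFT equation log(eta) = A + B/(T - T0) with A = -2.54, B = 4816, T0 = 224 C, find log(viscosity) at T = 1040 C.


VFT equation: log(eta) = A + B / (T - T0)
  T - T0 = 1040 - 224 = 816
  B / (T - T0) = 4816 / 816 = 5.902
  log(eta) = -2.54 + 5.902 = 3.362

3.362


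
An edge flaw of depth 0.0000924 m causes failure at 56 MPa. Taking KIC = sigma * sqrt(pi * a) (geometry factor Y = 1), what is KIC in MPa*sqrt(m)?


Fracture toughness: KIC = sigma * sqrt(pi * a)
  pi * a = pi * 0.0000924 = 0.000290283
  sqrt(pi * a) = 0.017038
  KIC = 56 * 0.017038 = 0.954 MPa*sqrt(m)

0.954 MPa*sqrt(m)


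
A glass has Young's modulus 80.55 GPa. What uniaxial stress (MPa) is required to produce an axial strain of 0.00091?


Rearrange E = sigma / epsilon:
  sigma = E * epsilon
  E (MPa) = 80.55 * 1000 = 80550
  sigma = 80550 * 0.00091 = 73.3 MPa

73.3 MPa


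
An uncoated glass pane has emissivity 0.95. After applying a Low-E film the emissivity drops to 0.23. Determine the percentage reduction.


Percentage reduction = (1 - coated/uncoated) * 100
  Ratio = 0.23 / 0.95 = 0.2421
  Reduction = (1 - 0.2421) * 100 = 75.8%

75.8%


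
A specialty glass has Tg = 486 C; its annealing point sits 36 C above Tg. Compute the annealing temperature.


The annealing temperature is Tg plus the offset:
  T_anneal = 486 + 36 = 522 C

522 C


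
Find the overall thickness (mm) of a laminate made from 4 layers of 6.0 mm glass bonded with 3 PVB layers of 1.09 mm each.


Total thickness = glass contribution + PVB contribution
  Glass: 4 * 6.0 = 24.0 mm
  PVB: 3 * 1.09 = 3.27 mm
  Total = 24.0 + 3.27 = 27.27 mm

27.27 mm


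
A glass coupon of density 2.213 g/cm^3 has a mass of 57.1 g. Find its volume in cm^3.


Rearrange rho = m / V:
  V = m / rho
  V = 57.1 / 2.213 = 25.802 cm^3

25.802 cm^3


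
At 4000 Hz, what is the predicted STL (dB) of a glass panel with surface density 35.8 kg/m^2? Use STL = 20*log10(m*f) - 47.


Mass law: STL = 20 * log10(m * f) - 47
  m * f = 35.8 * 4000 = 143200
  log10(143200) = 5.15594
  STL = 20 * 5.15594 - 47 = 103.1188 - 47 = 56.1 dB

56.1 dB


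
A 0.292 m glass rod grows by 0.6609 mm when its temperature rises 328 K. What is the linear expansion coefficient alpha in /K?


Rearrange dL = alpha * L0 * dT for alpha:
  alpha = dL / (L0 * dT)
  alpha = (0.6609 / 1000) / (0.292 * 328) = 0.0000069 /K = 6.9 x 10^-6 /K

6.9 x 10^-6 /K


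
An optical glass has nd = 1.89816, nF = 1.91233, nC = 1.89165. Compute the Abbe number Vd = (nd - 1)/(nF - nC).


Abbe number formula: Vd = (nd - 1) / (nF - nC)
  nd - 1 = 1.89816 - 1 = 0.89816
  nF - nC = 1.91233 - 1.89165 = 0.02068
  Vd = 0.89816 / 0.02068 = 43.43

43.43


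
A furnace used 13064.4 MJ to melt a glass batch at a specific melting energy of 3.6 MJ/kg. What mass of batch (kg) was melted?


Rearrange E = m * s for m:
  m = E / s
  m = 13064.4 / 3.6 = 3629.0 kg

3629.0 kg


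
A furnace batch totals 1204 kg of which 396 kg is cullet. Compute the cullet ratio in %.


Cullet ratio = (cullet mass / total batch mass) * 100
  Ratio = 396 / 1204 * 100 = 32.89%

32.89%


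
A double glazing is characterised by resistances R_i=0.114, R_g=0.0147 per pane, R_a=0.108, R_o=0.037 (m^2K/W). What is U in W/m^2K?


Total thermal resistance (series):
  R_total = R_in + R_glass + R_air + R_glass + R_out
  R_total = 0.114 + 0.0147 + 0.108 + 0.0147 + 0.037 = 0.2884 m^2K/W
U-value = 1 / R_total = 1 / 0.2884 = 3.467 W/m^2K

3.467 W/m^2K


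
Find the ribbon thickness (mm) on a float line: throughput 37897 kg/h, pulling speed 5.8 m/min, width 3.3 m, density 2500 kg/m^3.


Ribbon cross-section from mass balance:
  Volume rate = throughput / density = 37897 / 2500 = 15.1588 m^3/h
  thickness = volume rate / (speed * 60 * width), i.e.
  thickness = throughput / (60 * speed * width * density) * 1000
  thickness = 37897 / (60 * 5.8 * 3.3 * 2500) * 1000 = 13.2 mm

13.2 mm


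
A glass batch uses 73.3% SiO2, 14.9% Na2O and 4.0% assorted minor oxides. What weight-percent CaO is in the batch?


Pieces sum to 100%:
  CaO = 100 - (SiO2 + Na2O + others)
  CaO = 100 - (73.3 + 14.9 + 4.0) = 7.8%

7.8%


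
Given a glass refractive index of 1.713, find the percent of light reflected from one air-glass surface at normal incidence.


Fresnel reflectance at normal incidence:
  R = ((n - 1)/(n + 1))^2
  (n - 1)/(n + 1) = (1.713 - 1)/(1.713 + 1) = 0.262809
  R = 0.262809^2 = 0.0690686
  R(%) = 0.0690686 * 100 = 6.907%

6.907%


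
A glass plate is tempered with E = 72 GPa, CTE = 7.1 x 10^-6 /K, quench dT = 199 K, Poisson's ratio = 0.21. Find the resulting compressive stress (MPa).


Tempering stress: sigma = E * alpha * dT / (1 - nu)
  E (MPa) = 72 * 1000 = 72000
  Numerator = 72000 * (7.1 x 10^-6) * 199 = 101.7288
  Denominator = 1 - 0.21 = 0.79
  sigma = 101.7288 / 0.79 = 128.8 MPa

128.8 MPa


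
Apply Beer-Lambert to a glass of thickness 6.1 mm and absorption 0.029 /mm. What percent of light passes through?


Beer-Lambert law: T = exp(-alpha * thickness)
  exponent = -0.029 * 6.1 = -0.1769
  T = exp(-0.1769) = 0.8379
  Percentage = 0.8379 * 100 = 83.79%

83.79%


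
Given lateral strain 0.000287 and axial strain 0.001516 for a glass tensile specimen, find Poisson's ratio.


Poisson's ratio: nu = lateral strain / axial strain
  nu = 0.000287 / 0.001516 = 0.1893

0.1893


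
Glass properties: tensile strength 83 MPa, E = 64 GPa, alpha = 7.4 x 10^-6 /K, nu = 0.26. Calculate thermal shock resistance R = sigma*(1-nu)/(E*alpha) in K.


Thermal shock resistance: R = sigma * (1 - nu) / (E * alpha)
  Numerator = 83 * (1 - 0.26) = 61.42
  Denominator = 64 * 1000 * (7.4 x 10^-6) = 0.4736
  R = 61.42 / 0.4736 = 129.7 K

129.7 K


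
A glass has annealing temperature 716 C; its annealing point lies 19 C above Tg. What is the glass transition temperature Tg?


Rearrange T_anneal = Tg + offset for Tg:
  Tg = T_anneal - offset = 716 - 19 = 697 C

697 C


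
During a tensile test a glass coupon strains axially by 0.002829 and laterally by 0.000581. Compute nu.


Poisson's ratio: nu = lateral strain / axial strain
  nu = 0.000581 / 0.002829 = 0.2054

0.2054


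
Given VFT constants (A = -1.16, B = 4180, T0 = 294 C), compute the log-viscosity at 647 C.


VFT equation: log(eta) = A + B / (T - T0)
  T - T0 = 647 - 294 = 353
  B / (T - T0) = 4180 / 353 = 11.841
  log(eta) = -1.16 + 11.841 = 10.681

10.681


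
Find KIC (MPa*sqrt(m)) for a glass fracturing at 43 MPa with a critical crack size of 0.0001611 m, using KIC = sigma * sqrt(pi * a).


Fracture toughness: KIC = sigma * sqrt(pi * a)
  pi * a = pi * 0.0001611 = 0.000506111
  sqrt(pi * a) = 0.022497
  KIC = 43 * 0.022497 = 0.967 MPa*sqrt(m)

0.967 MPa*sqrt(m)


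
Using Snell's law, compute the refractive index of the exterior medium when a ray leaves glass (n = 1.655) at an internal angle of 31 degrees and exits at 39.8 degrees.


Apply Snell's law: n1 * sin(theta1) = n2 * sin(theta2)
  n2 = n1 * sin(theta1) / sin(theta2)
  sin(31) = 0.515038
  sin(39.8) = 0.64011
  n2 = 1.655 * 0.515038 / 0.64011 = 1.3316

1.3316


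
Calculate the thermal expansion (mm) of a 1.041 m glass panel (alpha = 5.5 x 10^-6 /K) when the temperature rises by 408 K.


Thermal expansion formula: dL = alpha * L0 * dT
  dL = (5.5 x 10^-6) * 1.041 * 408 = 0.002336 m
Convert to mm: 0.002336 * 1000 = 2.336 mm

2.336 mm


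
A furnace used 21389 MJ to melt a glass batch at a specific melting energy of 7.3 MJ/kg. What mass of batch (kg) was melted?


Rearrange E = m * s for m:
  m = E / s
  m = 21389 / 7.3 = 2930.0 kg

2930.0 kg


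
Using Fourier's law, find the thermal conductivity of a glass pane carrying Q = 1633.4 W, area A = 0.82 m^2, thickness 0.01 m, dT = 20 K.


Fourier's law rearranged: k = Q * t / (A * dT)
  Numerator = 1633.4 * 0.01 = 16.334
  Denominator = 0.82 * 20 = 16.4
  k = 16.334 / 16.4 = 0.996 W/mK

0.996 W/mK


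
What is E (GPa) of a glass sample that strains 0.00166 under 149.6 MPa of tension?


Young's modulus: E = stress / strain
  E = 149.6 MPa / 0.00166 = 90120.48 MPa
Convert to GPa: 90120.48 / 1000 = 90.12 GPa

90.12 GPa


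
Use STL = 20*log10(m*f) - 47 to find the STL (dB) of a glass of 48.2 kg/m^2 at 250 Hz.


Mass law: STL = 20 * log10(m * f) - 47
  m * f = 48.2 * 250 = 12050
  log10(12050) = 4.08099
  STL = 20 * 4.08099 - 47 = 81.6198 - 47 = 34.6 dB

34.6 dB


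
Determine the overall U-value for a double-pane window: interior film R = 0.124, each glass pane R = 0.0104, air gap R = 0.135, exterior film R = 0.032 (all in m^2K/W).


Total thermal resistance (series):
  R_total = R_in + R_glass + R_air + R_glass + R_out
  R_total = 0.124 + 0.0104 + 0.135 + 0.0104 + 0.032 = 0.3118 m^2K/W
U-value = 1 / R_total = 1 / 0.3118 = 3.207 W/m^2K

3.207 W/m^2K


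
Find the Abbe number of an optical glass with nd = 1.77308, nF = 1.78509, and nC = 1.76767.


Abbe number formula: Vd = (nd - 1) / (nF - nC)
  nd - 1 = 1.77308 - 1 = 0.77308
  nF - nC = 1.78509 - 1.76767 = 0.01742
  Vd = 0.77308 / 0.01742 = 44.38

44.38


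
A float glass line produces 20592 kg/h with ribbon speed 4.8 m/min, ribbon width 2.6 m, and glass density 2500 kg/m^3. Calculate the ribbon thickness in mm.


Ribbon cross-section from mass balance:
  Volume rate = throughput / density = 20592 / 2500 = 8.2368 m^3/h
  thickness = volume rate / (speed * 60 * width), i.e.
  thickness = throughput / (60 * speed * width * density) * 1000
  thickness = 20592 / (60 * 4.8 * 2.6 * 2500) * 1000 = 11.0 mm

11.0 mm


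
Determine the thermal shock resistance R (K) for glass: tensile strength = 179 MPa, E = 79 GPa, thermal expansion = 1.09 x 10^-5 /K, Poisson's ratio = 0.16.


Thermal shock resistance: R = sigma * (1 - nu) / (E * alpha)
  Numerator = 179 * (1 - 0.16) = 150.36
  Denominator = 79 * 1000 * (1.09 x 10^-5) = 0.8611
  R = 150.36 / 0.8611 = 174.6 K

174.6 K


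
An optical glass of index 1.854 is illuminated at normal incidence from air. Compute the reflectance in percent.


Fresnel reflectance at normal incidence:
  R = ((n - 1)/(n + 1))^2
  (n - 1)/(n + 1) = (1.854 - 1)/(1.854 + 1) = 0.299229
  R = 0.299229^2 = 0.089538
  R(%) = 0.089538 * 100 = 8.954%

8.954%


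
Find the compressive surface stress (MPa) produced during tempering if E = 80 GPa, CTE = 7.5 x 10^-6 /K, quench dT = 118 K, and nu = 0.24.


Tempering stress: sigma = E * alpha * dT / (1 - nu)
  E (MPa) = 80 * 1000 = 80000
  Numerator = 80000 * (7.5 x 10^-6) * 118 = 70.8
  Denominator = 1 - 0.24 = 0.76
  sigma = 70.8 / 0.76 = 93.2 MPa

93.2 MPa


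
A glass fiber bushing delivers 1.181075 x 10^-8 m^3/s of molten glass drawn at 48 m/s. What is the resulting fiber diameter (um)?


Cross-sectional area from continuity:
  A = Q / v = 1.181075 x 10^-8 / 48 = 2.460573 x 10^-10 m^2
Diameter from circular cross-section:
  d = sqrt(4A / pi) * 10^6 (m -> um)
  d = sqrt(4 * 2.460573 x 10^-10 / pi) * 10^6 = 17.7 um

17.7 um


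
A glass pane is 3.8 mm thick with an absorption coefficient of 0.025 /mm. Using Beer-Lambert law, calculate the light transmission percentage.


Beer-Lambert law: T = exp(-alpha * thickness)
  exponent = -0.025 * 3.8 = -0.095
  T = exp(-0.095) = 0.9094
  Percentage = 0.9094 * 100 = 90.94%

90.94%


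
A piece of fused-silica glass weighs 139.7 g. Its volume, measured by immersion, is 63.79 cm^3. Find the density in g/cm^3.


Use the definition of density:
  rho = mass / volume
  rho = 139.7 / 63.79 = 2.19 g/cm^3

2.19 g/cm^3


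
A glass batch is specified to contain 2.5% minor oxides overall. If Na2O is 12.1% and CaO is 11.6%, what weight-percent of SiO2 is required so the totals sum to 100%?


Known pieces sum to 100%:
  SiO2 = 100 - (others + Na2O + CaO)
  SiO2 = 100 - (2.5 + 12.1 + 11.6) = 73.8%

73.8%


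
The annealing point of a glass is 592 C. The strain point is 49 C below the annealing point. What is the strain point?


Strain point = annealing point - difference:
  T_strain = 592 - 49 = 543 C

543 C


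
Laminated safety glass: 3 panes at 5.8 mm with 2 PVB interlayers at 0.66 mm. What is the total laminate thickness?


Total thickness = glass contribution + PVB contribution
  Glass: 3 * 5.8 = 17.4 mm
  PVB: 2 * 0.66 = 1.32 mm
  Total = 17.4 + 1.32 = 18.72 mm

18.72 mm


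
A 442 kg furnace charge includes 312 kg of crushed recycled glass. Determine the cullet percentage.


Cullet ratio = (cullet mass / total batch mass) * 100
  Ratio = 312 / 442 * 100 = 70.59%

70.59%


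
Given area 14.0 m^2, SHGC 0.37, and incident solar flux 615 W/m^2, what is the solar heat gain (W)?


Solar heat gain: Q = Area * SHGC * Irradiance
  Q = 14.0 * 0.37 * 615 = 3185.7 W

3185.7 W


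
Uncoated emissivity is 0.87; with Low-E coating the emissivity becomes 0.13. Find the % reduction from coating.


Percentage reduction = (1 - coated/uncoated) * 100
  Ratio = 0.13 / 0.87 = 0.1494
  Reduction = (1 - 0.1494) * 100 = 85.1%

85.1%


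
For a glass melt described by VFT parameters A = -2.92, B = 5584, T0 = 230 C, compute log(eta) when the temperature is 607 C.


VFT equation: log(eta) = A + B / (T - T0)
  T - T0 = 607 - 230 = 377
  B / (T - T0) = 5584 / 377 = 14.812
  log(eta) = -2.92 + 14.812 = 11.892

11.892


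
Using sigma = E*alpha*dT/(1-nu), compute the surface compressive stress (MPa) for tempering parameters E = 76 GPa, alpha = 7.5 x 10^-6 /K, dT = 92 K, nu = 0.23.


Tempering stress: sigma = E * alpha * dT / (1 - nu)
  E (MPa) = 76 * 1000 = 76000
  Numerator = 76000 * (7.5 x 10^-6) * 92 = 52.44
  Denominator = 1 - 0.23 = 0.77
  sigma = 52.44 / 0.77 = 68.1 MPa

68.1 MPa


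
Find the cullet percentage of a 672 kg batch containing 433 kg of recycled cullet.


Cullet ratio = (cullet mass / total batch mass) * 100
  Ratio = 433 / 672 * 100 = 64.43%

64.43%


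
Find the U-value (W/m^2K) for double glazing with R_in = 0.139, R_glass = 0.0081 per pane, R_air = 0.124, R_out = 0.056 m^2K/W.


Total thermal resistance (series):
  R_total = R_in + R_glass + R_air + R_glass + R_out
  R_total = 0.139 + 0.0081 + 0.124 + 0.0081 + 0.056 = 0.3352 m^2K/W
U-value = 1 / R_total = 1 / 0.3352 = 2.983 W/m^2K

2.983 W/m^2K


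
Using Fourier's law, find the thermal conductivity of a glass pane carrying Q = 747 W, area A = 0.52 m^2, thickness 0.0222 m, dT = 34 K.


Fourier's law rearranged: k = Q * t / (A * dT)
  Numerator = 747 * 0.0222 = 16.5834
  Denominator = 0.52 * 34 = 17.68
  k = 16.5834 / 17.68 = 0.938 W/mK

0.938 W/mK


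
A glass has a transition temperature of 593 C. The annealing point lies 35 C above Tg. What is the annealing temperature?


The annealing temperature is Tg plus the offset:
  T_anneal = 593 + 35 = 628 C

628 C


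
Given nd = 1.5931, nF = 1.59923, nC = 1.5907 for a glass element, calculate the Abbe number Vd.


Abbe number formula: Vd = (nd - 1) / (nF - nC)
  nd - 1 = 1.5931 - 1 = 0.5931
  nF - nC = 1.59923 - 1.5907 = 0.00853
  Vd = 0.5931 / 0.00853 = 69.53

69.53


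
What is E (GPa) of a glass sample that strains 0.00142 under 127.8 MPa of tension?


Young's modulus: E = stress / strain
  E = 127.8 MPa / 0.00142 = 90000 MPa
Convert to GPa: 90000 / 1000 = 90.0 GPa

90.0 GPa


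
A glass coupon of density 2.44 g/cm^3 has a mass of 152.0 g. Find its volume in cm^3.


Rearrange rho = m / V:
  V = m / rho
  V = 152.0 / 2.44 = 62.295 cm^3

62.295 cm^3


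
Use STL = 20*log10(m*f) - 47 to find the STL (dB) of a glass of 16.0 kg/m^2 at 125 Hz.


Mass law: STL = 20 * log10(m * f) - 47
  m * f = 16.0 * 125 = 2000
  log10(2000) = 3.30103
  STL = 20 * 3.30103 - 47 = 66.0206 - 47 = 19.0 dB

19.0 dB


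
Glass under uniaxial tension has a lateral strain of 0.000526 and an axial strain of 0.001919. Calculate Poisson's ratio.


Poisson's ratio: nu = lateral strain / axial strain
  nu = 0.000526 / 0.001919 = 0.2741

0.2741


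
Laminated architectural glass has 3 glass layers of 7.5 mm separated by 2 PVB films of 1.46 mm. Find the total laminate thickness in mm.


Total thickness = glass contribution + PVB contribution
  Glass: 3 * 7.5 = 22.5 mm
  PVB: 2 * 1.46 = 2.92 mm
  Total = 22.5 + 2.92 = 25.42 mm

25.42 mm


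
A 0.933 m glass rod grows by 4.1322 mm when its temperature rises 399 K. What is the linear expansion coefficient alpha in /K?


Rearrange dL = alpha * L0 * dT for alpha:
  alpha = dL / (L0 * dT)
  alpha = (4.1322 / 1000) / (0.933 * 399) = 0.0000111 /K = 1.11 x 10^-5 /K

1.11 x 10^-5 /K


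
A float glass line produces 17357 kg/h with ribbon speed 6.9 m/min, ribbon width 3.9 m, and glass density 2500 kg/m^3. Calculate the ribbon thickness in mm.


Ribbon cross-section from mass balance:
  Volume rate = throughput / density = 17357 / 2500 = 6.9428 m^3/h
  thickness = volume rate / (speed * 60 * width), i.e.
  thickness = throughput / (60 * speed * width * density) * 1000
  thickness = 17357 / (60 * 6.9 * 3.9 * 2500) * 1000 = 4.3 mm

4.3 mm


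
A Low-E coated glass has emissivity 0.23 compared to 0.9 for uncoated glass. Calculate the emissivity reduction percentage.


Percentage reduction = (1 - coated/uncoated) * 100
  Ratio = 0.23 / 0.9 = 0.2556
  Reduction = (1 - 0.2556) * 100 = 74.4%

74.4%


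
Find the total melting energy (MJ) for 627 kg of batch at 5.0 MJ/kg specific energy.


Total energy = mass * specific energy
  E = 627 * 5.0 = 3135 MJ

3135 MJ


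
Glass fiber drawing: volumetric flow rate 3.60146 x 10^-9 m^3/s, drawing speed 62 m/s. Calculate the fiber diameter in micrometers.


Cross-sectional area from continuity:
  A = Q / v = 3.60146 x 10^-9 / 62 = 5.808806 x 10^-11 m^2
Diameter from circular cross-section:
  d = sqrt(4A / pi) * 10^6 (m -> um)
  d = sqrt(4 * 5.808806 x 10^-11 / pi) * 10^6 = 8.6 um

8.6 um


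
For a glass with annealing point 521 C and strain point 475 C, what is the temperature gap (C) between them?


Gap = T_anneal - T_strain:
  gap = 521 - 475 = 46 C

46 C


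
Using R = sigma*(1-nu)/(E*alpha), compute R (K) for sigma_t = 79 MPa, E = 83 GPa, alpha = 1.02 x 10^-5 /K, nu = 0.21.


Thermal shock resistance: R = sigma * (1 - nu) / (E * alpha)
  Numerator = 79 * (1 - 0.21) = 62.41
  Denominator = 83 * 1000 * (1.02 x 10^-5) = 0.8466
  R = 62.41 / 0.8466 = 73.7 K

73.7 K


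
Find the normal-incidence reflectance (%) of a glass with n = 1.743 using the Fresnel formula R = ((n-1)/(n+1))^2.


Fresnel reflectance at normal incidence:
  R = ((n - 1)/(n + 1))^2
  (n - 1)/(n + 1) = (1.743 - 1)/(1.743 + 1) = 0.270871
  R = 0.270871^2 = 0.0733711
  R(%) = 0.0733711 * 100 = 7.337%

7.337%


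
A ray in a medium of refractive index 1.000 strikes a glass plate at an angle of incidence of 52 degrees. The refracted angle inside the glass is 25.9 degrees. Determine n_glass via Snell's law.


Apply Snell's law: n1 * sin(theta1) = n2 * sin(theta2)
  n2 = n1 * sin(theta1) / sin(theta2)
  sin(52) = 0.788011
  sin(25.9) = 0.436802
  n2 = 1.000 * 0.788011 / 0.436802 = 1.804

1.804


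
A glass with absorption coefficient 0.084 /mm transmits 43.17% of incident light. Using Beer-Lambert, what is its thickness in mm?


Rearrange T = exp(-alpha * thickness):
  thickness = -ln(T) / alpha
  T = 43.17/100 = 0.4317
  ln(T) = -0.84002
  -ln(T) = 0.84002
  thickness = 0.84002 / 0.084 = 10.0 mm

10.0 mm


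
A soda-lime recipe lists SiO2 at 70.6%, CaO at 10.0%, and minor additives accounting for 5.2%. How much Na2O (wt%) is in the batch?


Pieces sum to 100%:
  Na2O = 100 - (SiO2 + CaO + others)
  Na2O = 100 - (70.6 + 10.0 + 5.2) = 14.2%

14.2%


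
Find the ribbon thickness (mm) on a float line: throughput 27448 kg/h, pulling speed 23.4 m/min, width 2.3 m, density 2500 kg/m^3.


Ribbon cross-section from mass balance:
  Volume rate = throughput / density = 27448 / 2500 = 10.9792 m^3/h
  thickness = volume rate / (speed * 60 * width), i.e.
  thickness = throughput / (60 * speed * width * density) * 1000
  thickness = 27448 / (60 * 23.4 * 2.3 * 2500) * 1000 = 3.4 mm

3.4 mm


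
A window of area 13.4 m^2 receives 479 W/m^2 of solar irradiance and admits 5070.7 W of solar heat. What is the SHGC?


Rearrange Q = Area * SHGC * Irradiance:
  SHGC = Q / (Area * Irradiance)
  SHGC = 5070.7 / (13.4 * 479) = 0.79

0.79


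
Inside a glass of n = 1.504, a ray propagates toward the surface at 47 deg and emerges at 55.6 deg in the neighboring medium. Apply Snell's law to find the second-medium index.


Apply Snell's law: n1 * sin(theta1) = n2 * sin(theta2)
  n2 = n1 * sin(theta1) / sin(theta2)
  sin(47) = 0.731354
  sin(55.6) = 0.825113
  n2 = 1.504 * 0.731354 / 0.825113 = 1.3331

1.3331


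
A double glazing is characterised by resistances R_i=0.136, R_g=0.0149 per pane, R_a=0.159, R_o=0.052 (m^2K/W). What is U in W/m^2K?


Total thermal resistance (series):
  R_total = R_in + R_glass + R_air + R_glass + R_out
  R_total = 0.136 + 0.0149 + 0.159 + 0.0149 + 0.052 = 0.3768 m^2K/W
U-value = 1 / R_total = 1 / 0.3768 = 2.654 W/m^2K

2.654 W/m^2K


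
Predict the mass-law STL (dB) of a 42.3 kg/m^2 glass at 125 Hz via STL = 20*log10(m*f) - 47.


Mass law: STL = 20 * log10(m * f) - 47
  m * f = 42.3 * 125 = 5287.5
  log10(5287.5) = 3.72325
  STL = 20 * 3.72325 - 47 = 74.465 - 47 = 27.5 dB

27.5 dB


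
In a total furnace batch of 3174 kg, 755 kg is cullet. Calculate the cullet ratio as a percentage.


Cullet ratio = (cullet mass / total batch mass) * 100
  Ratio = 755 / 3174 * 100 = 23.79%

23.79%


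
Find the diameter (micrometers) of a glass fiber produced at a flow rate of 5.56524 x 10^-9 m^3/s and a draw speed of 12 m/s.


Cross-sectional area from continuity:
  A = Q / v = 5.56524 x 10^-9 / 12 = 4.6377 x 10^-10 m^2
Diameter from circular cross-section:
  d = sqrt(4A / pi) * 10^6 (m -> um)
  d = sqrt(4 * 4.6377 x 10^-10 / pi) * 10^6 = 24.3 um

24.3 um


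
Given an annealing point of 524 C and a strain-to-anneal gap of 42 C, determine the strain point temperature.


Strain point = annealing point - difference:
  T_strain = 524 - 42 = 482 C

482 C


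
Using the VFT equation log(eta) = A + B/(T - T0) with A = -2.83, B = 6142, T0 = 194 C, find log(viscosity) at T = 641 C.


VFT equation: log(eta) = A + B / (T - T0)
  T - T0 = 641 - 194 = 447
  B / (T - T0) = 6142 / 447 = 13.74
  log(eta) = -2.83 + 13.74 = 10.91

10.91


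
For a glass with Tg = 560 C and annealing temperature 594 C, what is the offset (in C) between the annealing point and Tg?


Offset = T_anneal - Tg:
  offset = 594 - 560 = 34 C

34 C


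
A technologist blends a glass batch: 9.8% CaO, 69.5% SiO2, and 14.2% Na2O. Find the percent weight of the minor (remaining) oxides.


Sum the three major oxides:
  SiO2 + Na2O + CaO = 69.5 + 14.2 + 9.8 = 93.5%
Subtract from 100%:
  Others = 100 - 93.5 = 6.5%

6.5%


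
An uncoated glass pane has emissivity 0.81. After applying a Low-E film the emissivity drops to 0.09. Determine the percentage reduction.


Percentage reduction = (1 - coated/uncoated) * 100
  Ratio = 0.09 / 0.81 = 0.1111
  Reduction = (1 - 0.1111) * 100 = 88.9%

88.9%


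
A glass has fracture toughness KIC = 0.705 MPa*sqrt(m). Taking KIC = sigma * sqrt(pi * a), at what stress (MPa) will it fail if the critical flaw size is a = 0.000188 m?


Rearrange KIC = sigma * sqrt(pi * a):
  sigma = KIC / sqrt(pi * a)
  sqrt(pi * 0.000188) = 0.024303
  sigma = 0.705 / 0.024303 = 29.01 MPa

29.01 MPa


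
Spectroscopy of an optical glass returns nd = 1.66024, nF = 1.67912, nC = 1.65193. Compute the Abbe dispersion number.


Abbe number formula: Vd = (nd - 1) / (nF - nC)
  nd - 1 = 1.66024 - 1 = 0.66024
  nF - nC = 1.67912 - 1.65193 = 0.02719
  Vd = 0.66024 / 0.02719 = 24.28

24.28


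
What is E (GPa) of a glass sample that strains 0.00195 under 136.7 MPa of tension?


Young's modulus: E = stress / strain
  E = 136.7 MPa / 0.00195 = 70102.56 MPa
Convert to GPa: 70102.56 / 1000 = 70.1 GPa

70.1 GPa


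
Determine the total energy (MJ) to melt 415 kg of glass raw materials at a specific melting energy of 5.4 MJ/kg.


Total energy = mass * specific energy
  E = 415 * 5.4 = 2241 MJ

2241 MJ


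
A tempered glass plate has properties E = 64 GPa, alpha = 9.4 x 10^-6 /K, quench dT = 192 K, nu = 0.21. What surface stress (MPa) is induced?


Tempering stress: sigma = E * alpha * dT / (1 - nu)
  E (MPa) = 64 * 1000 = 64000
  Numerator = 64000 * (9.4 x 10^-6) * 192 = 115.5072
  Denominator = 1 - 0.21 = 0.79
  sigma = 115.5072 / 0.79 = 146.2 MPa

146.2 MPa


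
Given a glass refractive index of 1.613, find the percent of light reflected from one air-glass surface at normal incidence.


Fresnel reflectance at normal incidence:
  R = ((n - 1)/(n + 1))^2
  (n - 1)/(n + 1) = (1.613 - 1)/(1.613 + 1) = 0.234596
  R = 0.234596^2 = 0.0550353
  R(%) = 0.0550353 * 100 = 5.504%

5.504%
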